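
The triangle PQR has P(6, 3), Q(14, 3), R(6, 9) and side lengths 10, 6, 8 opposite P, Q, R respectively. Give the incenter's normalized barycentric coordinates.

The incenter has barycentric coordinates proportional to the opposite side lengths: (10 : 6 : 8).
Normalizing by 10+6+8 = 24 gives (5/12, 1/4, 1/3).

(5/12, 1/4, 1/3)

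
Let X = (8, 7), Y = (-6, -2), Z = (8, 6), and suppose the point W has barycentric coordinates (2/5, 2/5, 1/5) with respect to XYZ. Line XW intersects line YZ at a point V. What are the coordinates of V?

Line XW meets YZ where the X-coordinate vanishes; zeroing W's X-weight and renormalizing leaves Y, Z-weights 2/5 : 1/5 → (2/3, 1/3).
So V = (2/3)·Y + (1/3)·Z = (-4/3, 2/3).

(-4/3, 2/3)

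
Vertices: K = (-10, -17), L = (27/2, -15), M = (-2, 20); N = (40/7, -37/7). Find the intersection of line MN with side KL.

Barycentric coordinates of N with respect to KLM: (1/7, 4/7, 2/7).
On side KL the M-coordinate is zero; dropping N's M-weight 2/7 and renormalizing the remaining 1/7 : 4/7 gives weights 1/5, 4/5 on K, L.
J = (1/5)·(-10, -17) + (4/5)·(27/2, -15) = (44/5, -77/5).

(44/5, -77/5)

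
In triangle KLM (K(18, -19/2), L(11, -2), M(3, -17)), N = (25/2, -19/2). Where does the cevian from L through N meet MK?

(13, -12)

Barycentric coordinates of N with respect to KLM: (1/2, 1/4, 1/4).
On side MK the L-coordinate is zero; dropping N's L-weight 1/4 and renormalizing the remaining 1/4 : 1/2 gives weights 1/3, 2/3 on M, K.
J = (1/3)·(3, -17) + (2/3)·(18, -19/2) = (13, -12).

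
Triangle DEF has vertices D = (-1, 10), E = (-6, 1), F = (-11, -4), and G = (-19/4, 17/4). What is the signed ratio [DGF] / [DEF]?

1/4

[DEF] = ½·((-1)·(1−(-4)) + (-6)·(-4−10) + (-11)·(10−1)) = ½·(-5 + 84 − 99) = -10.
[DGF] = ½·((-1)·(17/4−(-4)) + (-19/4)·(-4−10) + (-11)·(10−(17/4))) = ½·(-33/4 + 133/2 − 253/4) = -5/2, so the ratio is (-5/2)/(-10) = 1/4.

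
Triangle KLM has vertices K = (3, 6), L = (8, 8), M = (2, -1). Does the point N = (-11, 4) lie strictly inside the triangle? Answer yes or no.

Barycentric coordinates of N: (49/11, -32/11, -6/11).
The three coordinates are positive, negative, negative; a point is interior exactly when all three are positive.

no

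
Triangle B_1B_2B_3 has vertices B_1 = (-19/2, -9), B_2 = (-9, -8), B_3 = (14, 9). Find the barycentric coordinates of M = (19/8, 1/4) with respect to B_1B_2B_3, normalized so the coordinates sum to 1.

Signed area of the reference triangle: [B_1B_2B_3] = ½·((-19/2)·(-8−9) + (-9)·(9−(-9)) + 14·(-9−(-8))) = ½·(323/2 − 162 − 14) = -29/4.
[MB_2B_3] = ½·((19/8)·(-8−9) + (-9)·(9−(1/4)) + 14·(1/4−(-8))) = ½·(-323/8 − 315/4 + 231/2) = -29/16, so the B_1-coordinate is (-29/16)/(-29/4) = 1/4.
[B_1MB_3] = ½·((-19/2)·(1/4−9) + (19/8)·(9−(-9)) + 14·(-9−(1/4))) = ½·(665/8 + 171/4 − 259/2) = -29/16, so the B_2-coordinate is 1/4.
[B_1B_2M] = ½·((-19/2)·(-8−(1/4)) + (-9)·(1/4−(-9)) + (19/8)·(-9−(-8))) = ½·(627/8 − 333/4 − 19/8) = -29/8, so the B_3-coordinate is 1/2.

(1/4, 1/4, 1/2)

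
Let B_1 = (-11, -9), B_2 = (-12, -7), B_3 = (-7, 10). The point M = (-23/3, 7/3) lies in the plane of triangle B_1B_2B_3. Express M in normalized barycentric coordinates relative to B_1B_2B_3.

(1, -2/3, 2/3)

Signed area of the reference triangle: [B_1B_2B_3] = ½·((-11)·(-7−10) + (-12)·(10−(-9)) + (-7)·(-9−(-7))) = ½·(187 − 228 + 14) = -27/2.
[MB_2B_3] = ½·((-23/3)·(-7−10) + (-12)·(10−(7/3)) + (-7)·(7/3−(-7))) = ½·(391/3 − 92 − 196/3) = -27/2, so the B_1-coordinate is (-27/2)/(-27/2) = 1.
[B_1MB_3] = ½·((-11)·(7/3−10) + (-23/3)·(10−(-9)) + (-7)·(-9−(7/3))) = ½·(253/3 − 437/3 + 238/3) = 9, so the B_2-coordinate is -2/3.
[B_1B_2M] = ½·((-11)·(-7−(7/3)) + (-12)·(7/3−(-9)) + (-23/3)·(-9−(-7))) = ½·(308/3 − 136 + 46/3) = -9, so the B_3-coordinate is 2/3.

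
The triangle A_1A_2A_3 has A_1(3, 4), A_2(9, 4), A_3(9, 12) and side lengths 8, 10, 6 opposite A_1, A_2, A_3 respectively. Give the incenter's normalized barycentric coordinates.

(1/3, 5/12, 1/4)

The incenter has barycentric coordinates proportional to the opposite side lengths: (8 : 10 : 6).
Normalizing by 8+10+6 = 24 gives (1/3, 5/12, 1/4).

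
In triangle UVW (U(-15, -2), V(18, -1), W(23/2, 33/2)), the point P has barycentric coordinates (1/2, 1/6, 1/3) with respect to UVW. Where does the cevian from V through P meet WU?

Line VP meets WU where the V-coordinate vanishes; zeroing P's V-weight and renormalizing leaves W, U-weights 1/3 : 1/2 → (2/5, 3/5).
So Q = (2/5)·W + (3/5)·U = (-22/5, 27/5).

(-22/5, 27/5)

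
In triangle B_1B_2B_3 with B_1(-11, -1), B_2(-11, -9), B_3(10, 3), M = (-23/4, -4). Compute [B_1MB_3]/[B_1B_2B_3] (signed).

[B_1B_2B_3] = ½·((-11)·(-9−3) + (-11)·(3−(-1)) + 10·(-1−(-9))) = ½·(132 − 44 + 80) = 84.
[B_1MB_3] = ½·((-11)·(-4−3) + (-23/4)·(3−(-1)) + 10·(-1−(-4))) = ½·(77 − 23 + 30) = 42, so the ratio is 42/84 = 1/2.

1/2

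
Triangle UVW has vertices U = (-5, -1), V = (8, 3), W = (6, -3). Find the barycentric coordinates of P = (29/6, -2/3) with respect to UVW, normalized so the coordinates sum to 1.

(1/6, 1/3, 1/2)

Signed area of the reference triangle: [UVW] = ½·((-5)·(3−(-3)) + 8·(-3−(-1)) + 6·(-1−3)) = ½·(-30 − 16 − 24) = -35.
[PVW] = ½·((29/6)·(3−(-3)) + 8·(-3−(-2/3)) + 6·(-2/3−3)) = ½·(29 − 56/3 − 22) = -35/6, so the U-coordinate is (-35/6)/(-35) = 1/6.
[UPW] = ½·((-5)·(-2/3−(-3)) + (29/6)·(-3−(-1)) + 6·(-1−(-2/3))) = ½·(-35/3 − 29/3 − 2) = -35/3, so the V-coordinate is 1/3.
[UVP] = ½·((-5)·(3−(-2/3)) + 8·(-2/3−(-1)) + (29/6)·(-1−3)) = ½·(-55/3 + 8/3 − 58/3) = -35/2, so the W-coordinate is 1/2.
Check: 1/6 + 1/3 + 1/2 = 1.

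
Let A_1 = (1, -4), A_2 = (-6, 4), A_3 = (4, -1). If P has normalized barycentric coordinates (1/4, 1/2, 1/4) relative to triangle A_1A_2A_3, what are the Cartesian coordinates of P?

(-7/4, 3/4)

P = (1/4)·A_1 + (1/2)·A_2 + (1/4)·A_3.
x-coordinate: (1/4)·1 + (1/2)·(-6) + (1/4)·4 = -7/4.
y-coordinate: (1/4)·(-4) + (1/2)·4 + (1/4)·(-1) = 3/4.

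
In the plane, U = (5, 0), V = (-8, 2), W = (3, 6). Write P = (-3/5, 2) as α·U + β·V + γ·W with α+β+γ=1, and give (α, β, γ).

(2/5, 2/5, 1/5)

Signed area of the reference triangle: [UVW] = ½·(5·(2−6) + (-8)·(6−0) + 3·(0−2)) = ½·(-20 − 48 − 6) = -37.
[PVW] = ½·((-3/5)·(2−6) + (-8)·(6−2) + 3·(2−2)) = ½·(12/5 − 32 + 0) = -74/5, so the U-coordinate is (-74/5)/(-37) = 2/5.
[UPW] = ½·(5·(2−6) + (-3/5)·(6−0) + 3·(0−2)) = ½·(-20 − 18/5 − 6) = -74/5, so the V-coordinate is 2/5.
[UVP] = ½·(5·(2−2) + (-8)·(2−0) + (-3/5)·(0−2)) = ½·(0 − 16 + 6/5) = -37/5, so the W-coordinate is 1/5.
Check: 2/5 + 2/5 + 1/5 = 1.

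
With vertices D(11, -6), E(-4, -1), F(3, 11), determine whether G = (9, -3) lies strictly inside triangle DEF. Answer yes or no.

yes

Barycentric coordinates of G: (34/43, 2/43, 7/43).
The three coordinates are positive, positive, positive; a point is interior exactly when all three are positive.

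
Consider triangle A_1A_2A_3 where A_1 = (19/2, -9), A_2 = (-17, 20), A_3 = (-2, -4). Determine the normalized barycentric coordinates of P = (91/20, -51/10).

Signed area of the reference triangle: [A_1A_2A_3] = ½·((19/2)·(20−(-4)) + (-17)·(-4−(-9)) + (-2)·(-9−20)) = ½·(228 − 85 + 58) = 201/2.
[PA_2A_3] = ½·((91/20)·(20−(-4)) + (-17)·(-4−(-51/10)) + (-2)·(-51/10−20)) = ½·(546/5 − 187/10 + 251/5) = 1407/20, so the A_1-coordinate is (1407/20)/(201/2) = 7/10.
[A_1PA_3] = ½·((19/2)·(-51/10−(-4)) + (91/20)·(-4−(-9)) + (-2)·(-9−(-51/10))) = ½·(-209/20 + 91/4 + 39/5) = 201/20, so the A_2-coordinate is 1/10.
[A_1A_2P] = ½·((19/2)·(20−(-51/10)) + (-17)·(-51/10−(-9)) + (91/20)·(-9−20)) = ½·(4769/20 − 663/10 − 2639/20) = 201/10, so the A_3-coordinate is 1/5.
Check: 7/10 + 1/10 + 1/5 = 1.

(7/10, 1/10, 1/5)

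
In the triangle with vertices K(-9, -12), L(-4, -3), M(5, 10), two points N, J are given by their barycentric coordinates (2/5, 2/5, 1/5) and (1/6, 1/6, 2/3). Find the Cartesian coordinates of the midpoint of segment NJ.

Barycentric coordinates of the midpoint are the average: (17/60, 17/60, 13/30).
Converting: (17/60)·K + (17/60)·L + (13/30)·M = (-91/60, 1/12).

(-91/60, 1/12)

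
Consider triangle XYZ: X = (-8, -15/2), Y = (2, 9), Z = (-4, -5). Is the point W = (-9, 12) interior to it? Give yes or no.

no

Barycentric coordinates of W: (172/41, 161/82, -423/82).
The three coordinates are positive, positive, negative; a point is interior exactly when all three are positive.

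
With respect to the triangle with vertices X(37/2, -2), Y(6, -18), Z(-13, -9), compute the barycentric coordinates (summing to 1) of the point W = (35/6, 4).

Signed area of the reference triangle: [XYZ] = ½·((37/2)·(-18−(-9)) + 6·(-9−(-2)) + (-13)·(-2−(-18))) = ½·(-333/2 − 42 − 208) = -833/4.
[WYZ] = ½·((35/6)·(-18−(-9)) + 6·(-9−4) + (-13)·(4−(-18))) = ½·(-105/2 − 78 − 286) = -833/4, so the X-coordinate is (-833/4)/(-833/4) = 1.
[XWZ] = ½·((37/2)·(4−(-9)) + (35/6)·(-9−(-2)) + (-13)·(-2−4)) = ½·(481/2 − 245/6 + 78) = 833/6, so the Y-coordinate is -2/3.
[XYW] = ½·((37/2)·(-18−4) + 6·(4−(-2)) + (35/6)·(-2−(-18))) = ½·(-407 + 36 + 280/3) = -833/6, so the Z-coordinate is 2/3.

(1, -2/3, 2/3)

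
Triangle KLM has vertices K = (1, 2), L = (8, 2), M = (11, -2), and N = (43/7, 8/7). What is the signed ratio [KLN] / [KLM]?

[KLM] = ½·(1·(2−(-2)) + 8·(-2−2) + 11·(2−2)) = ½·(4 − 32 + 0) = -14.
[KLN] = ½·(1·(2−(8/7)) + 8·(8/7−2) + (43/7)·(2−2)) = ½·(6/7 − 48/7 + 0) = -3, so the ratio is (-3)/(-14) = 3/14.

3/14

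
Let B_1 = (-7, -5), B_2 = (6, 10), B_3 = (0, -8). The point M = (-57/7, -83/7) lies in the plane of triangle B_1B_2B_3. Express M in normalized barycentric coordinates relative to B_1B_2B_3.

Signed area of the reference triangle: [B_1B_2B_3] = ½·((-7)·(10−(-8)) + 6·(-8−(-5)) + 0·(-5−10)) = ½·(-126 − 18 + 0) = -72.
[MB_2B_3] = ½·((-57/7)·(10−(-8)) + 6·(-8−(-83/7)) + 0·(-83/7−10)) = ½·(-1026/7 + 162/7 + 0) = -432/7, so the B_1-coordinate is (-432/7)/(-72) = 6/7.
[B_1MB_3] = ½·((-7)·(-83/7−(-8)) + (-57/7)·(-8−(-5)) + 0·(-5−(-83/7))) = ½·(27 + 171/7 + 0) = 180/7, so the B_2-coordinate is -5/14.
[B_1B_2M] = ½·((-7)·(10−(-83/7)) + 6·(-83/7−(-5)) + (-57/7)·(-5−10)) = ½·(-153 − 288/7 + 855/7) = -36, so the B_3-coordinate is 1/2.

(6/7, -5/14, 1/2)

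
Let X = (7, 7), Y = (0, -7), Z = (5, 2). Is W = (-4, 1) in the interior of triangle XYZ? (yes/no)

no

Barycentric coordinates of W: (76/7, 43/7, -16).
The three coordinates are positive, positive, negative; a point is interior exactly when all three are positive.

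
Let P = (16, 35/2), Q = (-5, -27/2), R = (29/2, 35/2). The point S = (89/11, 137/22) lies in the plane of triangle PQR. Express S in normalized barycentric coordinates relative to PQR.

Signed area of the reference triangle: [PQR] = ½·(16·(-27/2−(35/2)) + (-5)·(35/2−(35/2)) + (29/2)·(35/2−(-27/2))) = ½·(-496 + 0 + 899/2) = -93/4.
[SQR] = ½·((89/11)·(-27/2−(35/2)) + (-5)·(35/2−(137/22)) + (29/2)·(137/22−(-27/2))) = ½·(-2759/11 − 620/11 + 6293/22) = -465/44, so the P-coordinate is (-465/44)/(-93/4) = 5/11.
[PSR] = ½·(16·(137/22−(35/2)) + (89/11)·(35/2−(35/2)) + (29/2)·(35/2−(137/22))) = ½·(-1984/11 + 0 + 1798/11) = -93/11, so the Q-coordinate is 4/11.
[PQS] = ½·(16·(-27/2−(137/22)) + (-5)·(137/22−(35/2)) + (89/11)·(35/2−(-27/2))) = ½·(-3472/11 + 620/11 + 2759/11) = -93/22, so the R-coordinate is 2/11.
Check: 5/11 + 4/11 + 2/11 = 1.

(5/11, 4/11, 2/11)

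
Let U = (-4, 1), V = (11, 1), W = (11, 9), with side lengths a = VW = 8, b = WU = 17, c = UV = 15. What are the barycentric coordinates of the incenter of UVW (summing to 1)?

(1/5, 17/40, 3/8)

The incenter has barycentric coordinates proportional to the opposite side lengths: (8 : 17 : 15).
Normalizing by 8+17+15 = 40 gives (1/5, 17/40, 3/8).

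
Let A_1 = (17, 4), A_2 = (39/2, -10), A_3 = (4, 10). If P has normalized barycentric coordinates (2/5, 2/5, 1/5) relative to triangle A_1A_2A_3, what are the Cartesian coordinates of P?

(77/5, -2/5)

P = (2/5)·A_1 + (2/5)·A_2 + (1/5)·A_3.
x-coordinate: (2/5)·17 + (2/5)·(39/2) + (1/5)·4 = 77/5.
y-coordinate: (2/5)·4 + (2/5)·(-10) + (1/5)·10 = -2/5.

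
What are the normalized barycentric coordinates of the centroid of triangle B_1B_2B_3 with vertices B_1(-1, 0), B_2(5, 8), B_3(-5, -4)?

The centroid is the average of the vertices, so each weight is 1/3.

(1/3, 1/3, 1/3)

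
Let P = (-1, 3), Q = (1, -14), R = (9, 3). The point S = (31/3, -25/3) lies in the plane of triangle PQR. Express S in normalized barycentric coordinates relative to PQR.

Signed area of the reference triangle: [PQR] = ½·((-1)·(-14−3) + 1·(3−3) + 9·(3−(-14))) = ½·(17 + 0 + 153) = 85.
[SQR] = ½·((31/3)·(-14−3) + 1·(3−(-25/3)) + 9·(-25/3−(-14))) = ½·(-527/3 + 34/3 + 51) = -170/3, so the P-coordinate is (-170/3)/85 = -2/3.
[PSR] = ½·((-1)·(-25/3−3) + (31/3)·(3−3) + 9·(3−(-25/3))) = ½·(34/3 + 0 + 102) = 170/3, so the Q-coordinate is 2/3.
[PQS] = ½·((-1)·(-14−(-25/3)) + 1·(-25/3−3) + (31/3)·(3−(-14))) = ½·(17/3 − 34/3 + 527/3) = 85, so the R-coordinate is 1.
Check: -2/3 + 2/3 + 1 = 1.

(-2/3, 2/3, 1)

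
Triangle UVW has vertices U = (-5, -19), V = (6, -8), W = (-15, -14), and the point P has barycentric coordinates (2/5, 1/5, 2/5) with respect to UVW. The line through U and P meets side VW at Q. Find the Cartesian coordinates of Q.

(-8, -12)

Line UP meets VW where the U-coordinate vanishes; zeroing P's U-weight and renormalizing leaves V, W-weights 1/5 : 2/5 → (1/3, 2/3).
So Q = (1/3)·V + (2/3)·W = (-8, -12).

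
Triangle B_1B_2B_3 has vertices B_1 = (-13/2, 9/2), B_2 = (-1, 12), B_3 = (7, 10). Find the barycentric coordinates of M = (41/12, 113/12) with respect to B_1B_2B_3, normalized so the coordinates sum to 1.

Signed area of the reference triangle: [B_1B_2B_3] = ½·((-13/2)·(12−10) + (-1)·(10−(9/2)) + 7·(9/2−12)) = ½·(-13 − 11/2 − 105/2) = -71/2.
[MB_2B_3] = ½·((41/12)·(12−10) + (-1)·(10−(113/12)) + 7·(113/12−12)) = ½·(41/6 − 7/12 − 217/12) = -71/12, so the B_1-coordinate is (-71/12)/(-71/2) = 1/6.
[B_1MB_3] = ½·((-13/2)·(113/12−10) + (41/12)·(10−(9/2)) + 7·(9/2−(113/12))) = ½·(91/24 + 451/24 − 413/12) = -71/12, so the B_2-coordinate is 1/6.
[B_1B_2M] = ½·((-13/2)·(12−(113/12)) + (-1)·(113/12−(9/2)) + (41/12)·(9/2−12)) = ½·(-403/24 − 59/12 − 205/8) = -71/3, so the B_3-coordinate is 2/3.

(1/6, 1/6, 2/3)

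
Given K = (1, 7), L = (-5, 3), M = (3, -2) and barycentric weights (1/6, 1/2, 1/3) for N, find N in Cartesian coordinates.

N = (1/6)·K + (1/2)·L + (1/3)·M.
x-coordinate: (1/6)·1 + (1/2)·(-5) + (1/3)·3 = -4/3.
y-coordinate: (1/6)·7 + (1/2)·3 + (1/3)·(-2) = 2.

(-4/3, 2)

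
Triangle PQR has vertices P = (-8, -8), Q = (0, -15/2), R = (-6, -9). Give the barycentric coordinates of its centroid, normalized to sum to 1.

The centroid is the average of the vertices, so each weight is 1/3.

(1/3, 1/3, 1/3)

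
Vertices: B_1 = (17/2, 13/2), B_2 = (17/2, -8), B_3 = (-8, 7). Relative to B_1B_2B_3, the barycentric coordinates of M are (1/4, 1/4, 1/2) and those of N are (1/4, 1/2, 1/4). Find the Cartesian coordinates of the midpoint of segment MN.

Barycentric coordinates of the midpoint are the average: (1/4, 3/8, 3/8).
Converting: (1/4)·B_1 + (3/8)·B_2 + (3/8)·B_3 = (37/16, 5/4).

(37/16, 5/4)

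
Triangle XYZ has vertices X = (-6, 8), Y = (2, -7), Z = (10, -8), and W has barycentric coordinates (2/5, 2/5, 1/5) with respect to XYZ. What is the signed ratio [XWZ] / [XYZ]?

2/5

The signed ratio [XWZ]/[XYZ] equals the barycentric coordinate of W at vertex Y, which is 2/5.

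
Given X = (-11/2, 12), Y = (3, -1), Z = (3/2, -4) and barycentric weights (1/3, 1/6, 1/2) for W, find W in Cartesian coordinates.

W = (1/3)·X + (1/6)·Y + (1/2)·Z.
x-coordinate: (1/3)·(-11/2) + (1/6)·3 + (1/2)·(3/2) = -7/12.
y-coordinate: (1/3)·12 + (1/6)·(-1) + (1/2)·(-4) = 11/6.

(-7/12, 11/6)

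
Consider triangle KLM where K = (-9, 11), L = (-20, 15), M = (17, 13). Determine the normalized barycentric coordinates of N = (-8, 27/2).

(1/4, 1/2, 1/4)

Signed area of the reference triangle: [KLM] = ½·((-9)·(15−13) + (-20)·(13−11) + 17·(11−15)) = ½·(-18 − 40 − 68) = -63.
[NLM] = ½·((-8)·(15−13) + (-20)·(13−(27/2)) + 17·(27/2−15)) = ½·(-16 + 10 − 51/2) = -63/4, so the K-coordinate is (-63/4)/(-63) = 1/4.
[KNM] = ½·((-9)·(27/2−13) + (-8)·(13−11) + 17·(11−(27/2))) = ½·(-9/2 − 16 − 85/2) = -63/2, so the L-coordinate is 1/2.
[KLN] = ½·((-9)·(15−(27/2)) + (-20)·(27/2−11) + (-8)·(11−15)) = ½·(-27/2 − 50 + 32) = -63/4, so the M-coordinate is 1/4.
Check: 1/4 + 1/2 + 1/4 = 1.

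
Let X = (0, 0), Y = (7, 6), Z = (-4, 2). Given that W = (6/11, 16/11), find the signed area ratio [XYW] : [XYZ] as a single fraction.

2/11

[XYZ] = ½·(0·(6−2) + 7·(2−0) + (-4)·(0−6)) = ½·(0 + 14 + 24) = 19.
[XYW] = ½·(0·(6−(16/11)) + 7·(16/11−0) + (6/11)·(0−6)) = ½·(0 + 112/11 − 36/11) = 38/11, so the ratio is (38/11)/19 = 2/11.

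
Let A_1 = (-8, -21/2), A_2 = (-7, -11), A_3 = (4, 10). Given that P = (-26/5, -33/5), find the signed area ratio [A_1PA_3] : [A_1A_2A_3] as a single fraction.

[A_1A_2A_3] = ½·((-8)·(-11−10) + (-7)·(10−(-21/2)) + 4·(-21/2−(-11))) = ½·(168 − 287/2 + 2) = 53/4.
[A_1PA_3] = ½·((-8)·(-33/5−10) + (-26/5)·(10−(-21/2)) + 4·(-21/2−(-33/5))) = ½·(664/5 − 533/5 − 78/5) = 53/10, so the ratio is (53/10)/(53/4) = 2/5.

2/5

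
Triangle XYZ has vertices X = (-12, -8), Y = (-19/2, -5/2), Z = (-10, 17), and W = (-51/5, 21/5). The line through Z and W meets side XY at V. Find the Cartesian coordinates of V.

(-31/3, -13/3)

Barycentric coordinates of W with respect to XYZ: (1/5, 2/5, 2/5).
On side XY the Z-coordinate is zero; dropping W's Z-weight 2/5 and renormalizing the remaining 1/5 : 2/5 gives weights 1/3, 2/3 on X, Y.
V = (1/3)·(-12, -8) + (2/3)·(-19/2, -5/2) = (-31/3, -13/3).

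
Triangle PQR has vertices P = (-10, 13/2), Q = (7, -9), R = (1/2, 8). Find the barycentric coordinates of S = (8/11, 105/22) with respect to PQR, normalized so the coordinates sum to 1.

(1/11, 2/11, 8/11)

Signed area of the reference triangle: [PQR] = ½·((-10)·(-9−8) + 7·(8−(13/2)) + (1/2)·(13/2−(-9))) = ½·(170 + 21/2 + 31/4) = 753/8.
[SQR] = ½·((8/11)·(-9−8) + 7·(8−(105/22)) + (1/2)·(105/22−(-9))) = ½·(-136/11 + 497/22 + 303/44) = 753/88, so the P-coordinate is (753/88)/(753/8) = 1/11.
[PSR] = ½·((-10)·(105/22−8) + (8/11)·(8−(13/2)) + (1/2)·(13/2−(105/22))) = ½·(355/11 + 12/11 + 19/22) = 753/44, so the Q-coordinate is 2/11.
[PQS] = ½·((-10)·(-9−(105/22)) + 7·(105/22−(13/2)) + (8/11)·(13/2−(-9))) = ½·(1515/11 − 133/11 + 124/11) = 753/11, so the R-coordinate is 8/11.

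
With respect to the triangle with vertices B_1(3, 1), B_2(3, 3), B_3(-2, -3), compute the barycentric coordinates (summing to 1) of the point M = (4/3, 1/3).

Signed area of the reference triangle: [B_1B_2B_3] = ½·(3·(3−(-3)) + 3·(-3−1) + (-2)·(1−3)) = ½·(18 − 12 + 4) = 5.
[MB_2B_3] = ½·((4/3)·(3−(-3)) + 3·(-3−(1/3)) + (-2)·(1/3−3)) = ½·(8 − 10 + 16/3) = 5/3, so the B_1-coordinate is (5/3)/5 = 1/3.
[B_1MB_3] = ½·(3·(1/3−(-3)) + (4/3)·(-3−1) + (-2)·(1−(1/3))) = ½·(10 − 16/3 − 4/3) = 5/3, so the B_2-coordinate is 1/3.
[B_1B_2M] = ½·(3·(3−(1/3)) + 3·(1/3−1) + (4/3)·(1−3)) = ½·(8 − 2 − 8/3) = 5/3, so the B_3-coordinate is 1/3.

(1/3, 1/3, 1/3)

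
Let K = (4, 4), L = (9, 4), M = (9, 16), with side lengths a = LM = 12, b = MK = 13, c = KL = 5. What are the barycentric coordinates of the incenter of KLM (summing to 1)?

The incenter has barycentric coordinates proportional to the opposite side lengths: (12 : 13 : 5).
Normalizing by 12+13+5 = 30 gives (2/5, 13/30, 1/6).

(2/5, 13/30, 1/6)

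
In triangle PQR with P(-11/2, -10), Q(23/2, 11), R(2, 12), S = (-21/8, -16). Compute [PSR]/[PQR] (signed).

[PQR] = ½·((-11/2)·(11−12) + (23/2)·(12−(-10)) + 2·(-10−11)) = ½·(11/2 + 253 − 42) = 433/4.
[PSR] = ½·((-11/2)·(-16−12) + (-21/8)·(12−(-10)) + 2·(-10−(-16))) = ½·(154 − 231/4 + 12) = 433/8, so the ratio is (433/8)/(433/4) = 1/2.

1/2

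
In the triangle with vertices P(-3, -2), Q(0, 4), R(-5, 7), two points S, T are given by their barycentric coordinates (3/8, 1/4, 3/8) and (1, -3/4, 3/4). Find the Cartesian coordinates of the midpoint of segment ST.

(-39/8, 25/16)

Barycentric coordinates of the midpoint are the average: (11/16, -1/4, 9/16).
Converting: (11/16)·P + (-1/4)·Q + (9/16)·R = (-39/8, 25/16).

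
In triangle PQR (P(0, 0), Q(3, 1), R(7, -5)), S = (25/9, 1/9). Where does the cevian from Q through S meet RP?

(7/3, -5/3)

Barycentric coordinates of S with respect to PQR: (2/9, 2/3, 1/9).
On side RP the Q-coordinate is zero; dropping S's Q-weight 2/3 and renormalizing the remaining 1/9 : 2/9 gives weights 1/3, 2/3 on R, P.
T = (1/3)·(7, -5) + (2/3)·(0, 0) = (7/3, -5/3).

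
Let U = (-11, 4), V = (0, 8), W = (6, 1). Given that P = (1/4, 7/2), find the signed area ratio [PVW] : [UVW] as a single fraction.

[UVW] = ½·((-11)·(8−1) + 0·(1−4) + 6·(4−8)) = ½·(-77 + 0 − 24) = -101/2.
[PVW] = ½·((1/4)·(8−1) + 0·(1−(7/2)) + 6·(7/2−8)) = ½·(7/4 + 0 − 27) = -101/8, so the ratio is (-101/8)/(-101/2) = 1/4.

1/4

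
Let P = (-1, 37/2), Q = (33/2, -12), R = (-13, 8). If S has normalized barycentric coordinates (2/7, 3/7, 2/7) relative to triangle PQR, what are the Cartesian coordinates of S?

(43/14, 17/7)

S = (2/7)·P + (3/7)·Q + (2/7)·R.
x-coordinate: (2/7)·(-1) + (3/7)·(33/2) + (2/7)·(-13) = 43/14.
y-coordinate: (2/7)·(37/2) + (3/7)·(-12) + (2/7)·8 = 17/7.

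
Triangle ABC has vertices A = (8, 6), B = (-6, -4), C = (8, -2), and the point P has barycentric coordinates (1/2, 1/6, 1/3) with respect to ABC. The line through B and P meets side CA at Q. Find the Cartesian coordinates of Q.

Line BP meets CA where the B-coordinate vanishes; zeroing P's B-weight and renormalizing leaves C, A-weights 1/3 : 1/2 → (2/5, 3/5).
So Q = (2/5)·C + (3/5)·A = (8, 14/5).

(8, 14/5)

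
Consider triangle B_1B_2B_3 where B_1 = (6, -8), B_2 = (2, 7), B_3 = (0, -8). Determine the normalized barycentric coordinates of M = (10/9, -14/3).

(1/9, 2/9, 2/3)

Signed area of the reference triangle: [B_1B_2B_3] = ½·(6·(7−(-8)) + 2·(-8−(-8)) + 0·(-8−7)) = ½·(90 + 0 + 0) = 45.
[MB_2B_3] = ½·((10/9)·(7−(-8)) + 2·(-8−(-14/3)) + 0·(-14/3−7)) = ½·(50/3 − 20/3 + 0) = 5, so the B_1-coordinate is 5/45 = 1/9.
[B_1MB_3] = ½·(6·(-14/3−(-8)) + (10/9)·(-8−(-8)) + 0·(-8−(-14/3))) = ½·(20 + 0 + 0) = 10, so the B_2-coordinate is 2/9.
[B_1B_2M] = ½·(6·(7−(-14/3)) + 2·(-14/3−(-8)) + (10/9)·(-8−7)) = ½·(70 + 20/3 − 50/3) = 30, so the B_3-coordinate is 2/3.
Check: 1/9 + 2/9 + 2/3 = 1.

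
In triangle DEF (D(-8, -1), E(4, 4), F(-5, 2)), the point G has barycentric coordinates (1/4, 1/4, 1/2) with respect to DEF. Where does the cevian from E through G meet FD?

Line EG meets FD where the E-coordinate vanishes; zeroing G's E-weight and renormalizing leaves F, D-weights 1/2 : 1/4 → (2/3, 1/3).
So H = (2/3)·F + (1/3)·D = (-6, 1).

(-6, 1)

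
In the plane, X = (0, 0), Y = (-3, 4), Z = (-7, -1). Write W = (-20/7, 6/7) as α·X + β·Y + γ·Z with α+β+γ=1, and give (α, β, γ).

Signed area of the reference triangle: [XYZ] = ½·(0·(4−(-1)) + (-3)·(-1−0) + (-7)·(0−4)) = ½·(0 + 3 + 28) = 31/2.
[WYZ] = ½·((-20/7)·(4−(-1)) + (-3)·(-1−(6/7)) + (-7)·(6/7−4)) = ½·(-100/7 + 39/7 + 22) = 93/14, so the X-coordinate is (93/14)/(31/2) = 3/7.
[XWZ] = ½·(0·(6/7−(-1)) + (-20/7)·(-1−0) + (-7)·(0−(6/7))) = ½·(0 + 20/7 + 6) = 31/7, so the Y-coordinate is 2/7.
[XYW] = ½·(0·(4−(6/7)) + (-3)·(6/7−0) + (-20/7)·(0−4)) = ½·(0 − 18/7 + 80/7) = 31/7, so the Z-coordinate is 2/7.
Check: 3/7 + 2/7 + 2/7 = 1.

(3/7, 2/7, 2/7)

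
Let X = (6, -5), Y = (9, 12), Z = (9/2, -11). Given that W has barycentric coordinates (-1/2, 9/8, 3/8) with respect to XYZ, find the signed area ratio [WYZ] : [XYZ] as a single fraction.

-1/2

The signed ratio [WYZ]/[XYZ] equals the barycentric coordinate of W at vertex X, which is -1/2.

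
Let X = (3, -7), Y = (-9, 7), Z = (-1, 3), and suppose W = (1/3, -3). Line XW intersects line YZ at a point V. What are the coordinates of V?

(-5, 5)

Barycentric coordinates of W with respect to XYZ: (2/3, 1/6, 1/6).
On side YZ the X-coordinate is zero; dropping W's X-weight 2/3 and renormalizing the remaining 1/6 : 1/6 gives weights 1/2, 1/2 on Y, Z.
V = (1/2)·(-9, 7) + (1/2)·(-1, 3) = (-5, 5).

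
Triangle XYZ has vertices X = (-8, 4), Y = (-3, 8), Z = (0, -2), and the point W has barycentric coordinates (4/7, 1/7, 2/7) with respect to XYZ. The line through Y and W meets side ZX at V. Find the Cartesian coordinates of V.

Line YW meets ZX where the Y-coordinate vanishes; zeroing W's Y-weight and renormalizing leaves Z, X-weights 2/7 : 4/7 → (1/3, 2/3).
So V = (1/3)·Z + (2/3)·X = (-16/3, 2).

(-16/3, 2)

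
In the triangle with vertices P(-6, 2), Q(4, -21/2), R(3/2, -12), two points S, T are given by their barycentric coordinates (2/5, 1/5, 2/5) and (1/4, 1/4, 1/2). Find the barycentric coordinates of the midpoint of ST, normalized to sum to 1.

Since both coordinate triples sum to 1, the midpoint's barycentrics are the componentwise average.
(2/5+1/4)/2 = 13/40; similarly 9/40 and 9/20.

(13/40, 9/40, 9/20)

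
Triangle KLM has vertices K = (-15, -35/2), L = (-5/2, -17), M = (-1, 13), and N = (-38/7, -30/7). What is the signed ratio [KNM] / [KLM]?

2/7

[KLM] = ½·((-15)·(-17−13) + (-5/2)·(13−(-35/2)) + (-1)·(-35/2−(-17))) = ½·(450 − 305/4 + 1/2) = 1497/8.
[KNM] = ½·((-15)·(-30/7−13) + (-38/7)·(13−(-35/2)) + (-1)·(-35/2−(-30/7))) = ½·(1815/7 − 1159/7 + 185/14) = 1497/28, so the ratio is (1497/28)/(1497/8) = 2/7.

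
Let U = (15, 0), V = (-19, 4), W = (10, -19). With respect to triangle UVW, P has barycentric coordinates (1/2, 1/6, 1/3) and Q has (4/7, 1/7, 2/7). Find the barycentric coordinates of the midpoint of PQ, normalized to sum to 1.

Since both coordinate triples sum to 1, the midpoint's barycentrics are the componentwise average.
(1/2+4/7)/2 = 15/28; similarly 13/84 and 13/42.

(15/28, 13/84, 13/42)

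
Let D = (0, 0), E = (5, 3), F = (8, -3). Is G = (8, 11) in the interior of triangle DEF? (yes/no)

no

Barycentric coordinates of G: (-14/13, 112/39, -31/39).
The three coordinates are negative, positive, negative; a point is interior exactly when all three are positive.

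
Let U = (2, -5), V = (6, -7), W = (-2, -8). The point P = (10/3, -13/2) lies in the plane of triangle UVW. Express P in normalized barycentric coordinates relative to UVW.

Signed area of the reference triangle: [UVW] = ½·(2·(-7−(-8)) + 6·(-8−(-5)) + (-2)·(-5−(-7))) = ½·(2 − 18 − 4) = -10.
[PVW] = ½·((10/3)·(-7−(-8)) + 6·(-8−(-13/2)) + (-2)·(-13/2−(-7))) = ½·(10/3 − 9 − 1) = -10/3, so the U-coordinate is (-10/3)/(-10) = 1/3.
[UPW] = ½·(2·(-13/2−(-8)) + (10/3)·(-8−(-5)) + (-2)·(-5−(-13/2))) = ½·(3 − 10 − 3) = -5, so the V-coordinate is 1/2.
[UVP] = ½·(2·(-7−(-13/2)) + 6·(-13/2−(-5)) + (10/3)·(-5−(-7))) = ½·(-1 − 9 + 20/3) = -5/3, so the W-coordinate is 1/6.

(1/3, 1/2, 1/6)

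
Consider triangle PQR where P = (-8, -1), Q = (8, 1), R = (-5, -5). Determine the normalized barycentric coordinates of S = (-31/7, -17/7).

Signed area of the reference triangle: [PQR] = ½·((-8)·(1−(-5)) + 8·(-5−(-1)) + (-5)·(-1−1)) = ½·(-48 − 32 + 10) = -35.
[SQR] = ½·((-31/7)·(1−(-5)) + 8·(-5−(-17/7)) + (-5)·(-17/7−1)) = ½·(-186/7 − 144/7 + 120/7) = -15, so the P-coordinate is (-15)/(-35) = 3/7.
[PSR] = ½·((-8)·(-17/7−(-5)) + (-31/7)·(-5−(-1)) + (-5)·(-1−(-17/7))) = ½·(-144/7 + 124/7 − 50/7) = -5, so the Q-coordinate is 1/7.
[PQS] = ½·((-8)·(1−(-17/7)) + 8·(-17/7−(-1)) + (-31/7)·(-1−1)) = ½·(-192/7 − 80/7 + 62/7) = -15, so the R-coordinate is 3/7.
Check: 3/7 + 1/7 + 3/7 = 1.

(3/7, 1/7, 3/7)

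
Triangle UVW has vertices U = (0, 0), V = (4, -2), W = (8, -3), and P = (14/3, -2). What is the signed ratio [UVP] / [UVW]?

[UVW] = ½·(0·(-2−(-3)) + 4·(-3−0) + 8·(0−(-2))) = ½·(0 − 12 + 16) = 2.
[UVP] = ½·(0·(-2−(-2)) + 4·(-2−0) + (14/3)·(0−(-2))) = ½·(0 − 8 + 28/3) = 2/3, so the ratio is (2/3)/2 = 1/3.

1/3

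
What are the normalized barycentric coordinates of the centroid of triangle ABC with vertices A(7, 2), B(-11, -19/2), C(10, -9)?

(1/3, 1/3, 1/3)

The centroid is the average of the vertices, so each weight is 1/3.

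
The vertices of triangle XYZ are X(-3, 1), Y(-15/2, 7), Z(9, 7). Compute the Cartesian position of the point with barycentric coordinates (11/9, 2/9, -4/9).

W = (11/9)·X + (2/9)·Y + (-4/9)·Z.
x-coordinate: (11/9)·(-3) + (2/9)·(-15/2) + (-4/9)·9 = -28/3.
y-coordinate: (11/9)·1 + (2/9)·7 + (-4/9)·7 = -1/3.

(-28/3, -1/3)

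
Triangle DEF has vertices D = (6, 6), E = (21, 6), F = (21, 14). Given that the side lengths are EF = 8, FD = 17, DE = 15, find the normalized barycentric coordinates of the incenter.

(1/5, 17/40, 3/8)

The incenter has barycentric coordinates proportional to the opposite side lengths: (8 : 17 : 15).
Normalizing by 8+17+15 = 40 gives (1/5, 17/40, 3/8).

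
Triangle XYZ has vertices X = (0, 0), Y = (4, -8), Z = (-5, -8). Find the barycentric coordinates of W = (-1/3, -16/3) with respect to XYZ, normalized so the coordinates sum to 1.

Signed area of the reference triangle: [XYZ] = ½·(0·(-8−(-8)) + 4·(-8−0) + (-5)·(0−(-8))) = ½·(0 − 32 − 40) = -36.
[WYZ] = ½·((-1/3)·(-8−(-8)) + 4·(-8−(-16/3)) + (-5)·(-16/3−(-8))) = ½·(0 − 32/3 − 40/3) = -12, so the X-coordinate is (-12)/(-36) = 1/3.
[XWZ] = ½·(0·(-16/3−(-8)) + (-1/3)·(-8−0) + (-5)·(0−(-16/3))) = ½·(0 + 8/3 − 80/3) = -12, so the Y-coordinate is 1/3.
[XYW] = ½·(0·(-8−(-16/3)) + 4·(-16/3−0) + (-1/3)·(0−(-8))) = ½·(0 − 64/3 − 8/3) = -12, so the Z-coordinate is 1/3.

(1/3, 1/3, 1/3)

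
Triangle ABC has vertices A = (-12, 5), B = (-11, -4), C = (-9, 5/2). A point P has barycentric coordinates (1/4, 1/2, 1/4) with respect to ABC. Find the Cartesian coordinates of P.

(-43/4, -1/8)

P = (1/4)·A + (1/2)·B + (1/4)·C.
x-coordinate: (1/4)·(-12) + (1/2)·(-11) + (1/4)·(-9) = -43/4.
y-coordinate: (1/4)·5 + (1/2)·(-4) + (1/4)·(5/2) = -1/8.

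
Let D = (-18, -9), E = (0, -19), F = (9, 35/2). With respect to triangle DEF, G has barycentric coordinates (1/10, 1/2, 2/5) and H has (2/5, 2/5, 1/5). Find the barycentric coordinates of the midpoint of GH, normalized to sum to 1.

Since both coordinate triples sum to 1, the midpoint's barycentrics are the componentwise average.
(1/10+2/5)/2 = 1/4; similarly 9/20 and 3/10.

(1/4, 9/20, 3/10)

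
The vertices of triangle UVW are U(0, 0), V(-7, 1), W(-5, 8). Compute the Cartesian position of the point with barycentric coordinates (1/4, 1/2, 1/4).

(-19/4, 5/2)

P = (1/4)·U + (1/2)·V + (1/4)·W.
x-coordinate: (1/4)·0 + (1/2)·(-7) + (1/4)·(-5) = -19/4.
y-coordinate: (1/4)·0 + (1/2)·1 + (1/4)·8 = 5/2.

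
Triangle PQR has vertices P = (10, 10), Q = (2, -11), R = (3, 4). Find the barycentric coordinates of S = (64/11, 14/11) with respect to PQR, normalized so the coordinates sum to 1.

(5/11, 4/11, 2/11)

Signed area of the reference triangle: [PQR] = ½·(10·(-11−4) + 2·(4−10) + 3·(10−(-11))) = ½·(-150 − 12 + 63) = -99/2.
[SQR] = ½·((64/11)·(-11−4) + 2·(4−(14/11)) + 3·(14/11−(-11))) = ½·(-960/11 + 60/11 + 405/11) = -45/2, so the P-coordinate is (-45/2)/(-99/2) = 5/11.
[PSR] = ½·(10·(14/11−4) + (64/11)·(4−10) + 3·(10−(14/11))) = ½·(-300/11 − 384/11 + 288/11) = -18, so the Q-coordinate is 4/11.
[PQS] = ½·(10·(-11−(14/11)) + 2·(14/11−10) + (64/11)·(10−(-11))) = ½·(-1350/11 − 192/11 + 1344/11) = -9, so the R-coordinate is 2/11.
Check: 5/11 + 4/11 + 2/11 = 1.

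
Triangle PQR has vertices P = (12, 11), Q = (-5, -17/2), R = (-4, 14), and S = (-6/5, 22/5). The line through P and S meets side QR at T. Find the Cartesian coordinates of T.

(-9/2, 11/4)

Barycentric coordinates of S with respect to PQR: (1/5, 2/5, 2/5).
On side QR the P-coordinate is zero; dropping S's P-weight 1/5 and renormalizing the remaining 2/5 : 2/5 gives weights 1/2, 1/2 on Q, R.
T = (1/2)·(-5, -17/2) + (1/2)·(-4, 14) = (-9/2, 11/4).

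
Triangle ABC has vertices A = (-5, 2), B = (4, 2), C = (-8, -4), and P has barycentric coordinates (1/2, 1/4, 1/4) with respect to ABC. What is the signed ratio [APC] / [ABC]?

The signed ratio [APC]/[ABC] equals the barycentric coordinate of P at vertex B, which is 1/4.

1/4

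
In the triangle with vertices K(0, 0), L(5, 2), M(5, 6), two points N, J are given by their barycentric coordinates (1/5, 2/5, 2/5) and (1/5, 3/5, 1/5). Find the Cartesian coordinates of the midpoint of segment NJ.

Barycentric coordinates of the midpoint are the average: (1/5, 1/2, 3/10).
Converting: (1/5)·K + (1/2)·L + (3/10)·M = (4, 14/5).

(4, 14/5)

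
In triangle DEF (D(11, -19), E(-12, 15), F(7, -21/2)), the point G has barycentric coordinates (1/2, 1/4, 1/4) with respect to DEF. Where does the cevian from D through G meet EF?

(-5/2, 9/4)

Line DG meets EF where the D-coordinate vanishes; zeroing G's D-weight and renormalizing leaves E, F-weights 1/4 : 1/4 → (1/2, 1/2).
So H = (1/2)·E + (1/2)·F = (-5/2, 9/4).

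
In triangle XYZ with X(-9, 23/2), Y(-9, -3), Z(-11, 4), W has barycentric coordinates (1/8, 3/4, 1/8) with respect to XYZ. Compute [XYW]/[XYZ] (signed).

The signed ratio [XYW]/[XYZ] equals the barycentric coordinate of W at vertex Z, which is 1/8.

1/8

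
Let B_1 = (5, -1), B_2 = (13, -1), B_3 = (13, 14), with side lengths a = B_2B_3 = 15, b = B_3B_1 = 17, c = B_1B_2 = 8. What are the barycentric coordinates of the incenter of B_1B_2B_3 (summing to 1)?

The incenter has barycentric coordinates proportional to the opposite side lengths: (15 : 17 : 8).
Normalizing by 15+17+8 = 40 gives (3/8, 17/40, 1/5).

(3/8, 17/40, 1/5)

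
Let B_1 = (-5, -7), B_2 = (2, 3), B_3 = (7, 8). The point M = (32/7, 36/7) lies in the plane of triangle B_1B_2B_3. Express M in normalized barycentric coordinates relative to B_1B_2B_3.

Signed area of the reference triangle: [B_1B_2B_3] = ½·((-5)·(3−8) + 2·(8−(-7)) + 7·(-7−3)) = ½·(25 + 30 − 70) = -15/2.
[MB_2B_3] = ½·((32/7)·(3−8) + 2·(8−(36/7)) + 7·(36/7−3)) = ½·(-160/7 + 40/7 + 15) = -15/14, so the B_1-coordinate is (-15/14)/(-15/2) = 1/7.
[B_1MB_3] = ½·((-5)·(36/7−8) + (32/7)·(8−(-7)) + 7·(-7−(36/7))) = ½·(100/7 + 480/7 − 85) = -15/14, so the B_2-coordinate is 1/7.
[B_1B_2M] = ½·((-5)·(3−(36/7)) + 2·(36/7−(-7)) + (32/7)·(-7−3)) = ½·(75/7 + 170/7 − 320/7) = -75/14, so the B_3-coordinate is 5/7.

(1/7, 1/7, 5/7)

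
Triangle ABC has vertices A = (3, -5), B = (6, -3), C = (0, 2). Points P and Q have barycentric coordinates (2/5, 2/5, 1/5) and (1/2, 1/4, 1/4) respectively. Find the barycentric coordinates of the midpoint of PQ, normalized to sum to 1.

(9/20, 13/40, 9/40)

Since both coordinate triples sum to 1, the midpoint's barycentrics are the componentwise average.
(2/5+1/2)/2 = 9/20; similarly 13/40 and 9/40.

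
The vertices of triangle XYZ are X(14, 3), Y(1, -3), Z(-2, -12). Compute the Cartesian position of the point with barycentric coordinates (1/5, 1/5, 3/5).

(9/5, -36/5)

W = (1/5)·X + (1/5)·Y + (3/5)·Z.
x-coordinate: (1/5)·14 + (1/5)·1 + (3/5)·(-2) = 9/5.
y-coordinate: (1/5)·3 + (1/5)·(-3) + (3/5)·(-12) = -36/5.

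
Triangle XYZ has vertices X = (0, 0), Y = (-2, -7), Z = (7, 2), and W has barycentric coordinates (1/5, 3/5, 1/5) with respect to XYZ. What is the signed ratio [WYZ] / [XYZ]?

1/5

The signed ratio [WYZ]/[XYZ] equals the barycentric coordinate of W at vertex X, which is 1/5.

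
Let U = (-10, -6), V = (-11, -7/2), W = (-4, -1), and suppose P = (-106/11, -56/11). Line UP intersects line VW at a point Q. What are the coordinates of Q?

(-26/3, -8/3)

Barycentric coordinates of P with respect to UVW: (8/11, 2/11, 1/11).
On side VW the U-coordinate is zero; dropping P's U-weight 8/11 and renormalizing the remaining 2/11 : 1/11 gives weights 2/3, 1/3 on V, W.
Q = (2/3)·(-11, -7/2) + (1/3)·(-4, -1) = (-26/3, -8/3).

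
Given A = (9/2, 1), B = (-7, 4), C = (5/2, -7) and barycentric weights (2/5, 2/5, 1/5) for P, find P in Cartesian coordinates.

P = (2/5)·A + (2/5)·B + (1/5)·C.
x-coordinate: (2/5)·(9/2) + (2/5)·(-7) + (1/5)·(5/2) = -1/2.
y-coordinate: (2/5)·1 + (2/5)·4 + (1/5)·(-7) = 3/5.

(-1/2, 3/5)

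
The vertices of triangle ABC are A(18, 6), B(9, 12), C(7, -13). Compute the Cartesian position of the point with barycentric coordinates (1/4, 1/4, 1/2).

(41/4, -2)

P = (1/4)·A + (1/4)·B + (1/2)·C.
x-coordinate: (1/4)·18 + (1/4)·9 + (1/2)·7 = 41/4.
y-coordinate: (1/4)·6 + (1/4)·12 + (1/2)·(-13) = -2.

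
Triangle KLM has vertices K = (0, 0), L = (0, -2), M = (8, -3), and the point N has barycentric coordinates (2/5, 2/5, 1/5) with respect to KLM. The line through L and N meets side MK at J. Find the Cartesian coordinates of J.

Line LN meets MK where the L-coordinate vanishes; zeroing N's L-weight and renormalizing leaves M, K-weights 1/5 : 2/5 → (1/3, 2/3).
So J = (1/3)·M + (2/3)·K = (8/3, -1).

(8/3, -1)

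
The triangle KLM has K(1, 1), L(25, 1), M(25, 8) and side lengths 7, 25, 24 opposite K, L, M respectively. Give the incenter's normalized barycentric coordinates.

(1/8, 25/56, 3/7)

The incenter has barycentric coordinates proportional to the opposite side lengths: (7 : 25 : 24).
Normalizing by 7+25+24 = 56 gives (1/8, 25/56, 3/7).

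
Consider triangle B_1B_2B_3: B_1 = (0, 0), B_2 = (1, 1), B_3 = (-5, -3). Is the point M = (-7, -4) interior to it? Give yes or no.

no

Barycentric coordinates of M: (-1, 1/2, 3/2).
The three coordinates are negative, positive, positive; a point is interior exactly when all three are positive.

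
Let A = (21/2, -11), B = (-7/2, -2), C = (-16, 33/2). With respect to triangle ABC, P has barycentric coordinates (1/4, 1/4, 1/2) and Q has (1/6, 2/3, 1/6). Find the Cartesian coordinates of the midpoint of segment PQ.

Barycentric coordinates of the midpoint are the average: (5/24, 11/24, 1/3).
Converting: (5/24)·A + (11/24)·B + (1/3)·C = (-19/4, 55/24).

(-19/4, 55/24)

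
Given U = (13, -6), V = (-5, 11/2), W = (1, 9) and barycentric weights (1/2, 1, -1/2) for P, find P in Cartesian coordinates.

P = (1/2)·U + 1·V + (-1/2)·W.
x-coordinate: (1/2)·13 + 1·(-5) + (-1/2)·1 = 1.
y-coordinate: (1/2)·(-6) + 1·(11/2) + (-1/2)·9 = -2.

(1, -2)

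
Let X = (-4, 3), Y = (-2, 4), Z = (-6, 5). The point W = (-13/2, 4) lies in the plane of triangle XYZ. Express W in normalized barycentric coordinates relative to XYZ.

(3/4, -1/2, 3/4)

Signed area of the reference triangle: [XYZ] = ½·((-4)·(4−5) + (-2)·(5−3) + (-6)·(3−4)) = ½·(4 − 4 + 6) = 3.
[WYZ] = ½·((-13/2)·(4−5) + (-2)·(5−4) + (-6)·(4−4)) = ½·(13/2 − 2 + 0) = 9/4, so the X-coordinate is (9/4)/3 = 3/4.
[XWZ] = ½·((-4)·(4−5) + (-13/2)·(5−3) + (-6)·(3−4)) = ½·(4 − 13 + 6) = -3/2, so the Y-coordinate is -1/2.
[XYW] = ½·((-4)·(4−4) + (-2)·(4−3) + (-13/2)·(3−4)) = ½·(0 − 2 + 13/2) = 9/4, so the Z-coordinate is 3/4.
Check: 3/4 − 1/2 + 3/4 = 1.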